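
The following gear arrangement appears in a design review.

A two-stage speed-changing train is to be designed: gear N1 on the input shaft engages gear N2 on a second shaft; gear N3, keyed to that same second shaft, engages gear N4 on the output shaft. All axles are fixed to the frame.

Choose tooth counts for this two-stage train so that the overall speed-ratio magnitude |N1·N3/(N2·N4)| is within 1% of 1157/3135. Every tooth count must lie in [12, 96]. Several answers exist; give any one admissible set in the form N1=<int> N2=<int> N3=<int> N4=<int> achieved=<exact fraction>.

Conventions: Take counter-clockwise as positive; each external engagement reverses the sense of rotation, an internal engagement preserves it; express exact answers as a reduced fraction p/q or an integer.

topology: fixed-axis compound train — 2 stages, target 1157/3135
target = 1157/3135 in lowest terms: an exact hit needs N1·N3 = k·1157 and N2·N4 = k·3135 for one integer k, every count in [12, 96]; additionally prefer no 1:1 stage (N1 ≠ N2, N3 ≠ N4)
k = 1: N1·N3 = 1157 = 13·89, N2·N4 = 3135 = 33·95
achieved = 13·89/(33·95) = 1157/3135; |achieved − target| = 0 ≤ 1157/313500 ✓

N1=13 N2=33 N3=89 N4=95 achieved=1157/3135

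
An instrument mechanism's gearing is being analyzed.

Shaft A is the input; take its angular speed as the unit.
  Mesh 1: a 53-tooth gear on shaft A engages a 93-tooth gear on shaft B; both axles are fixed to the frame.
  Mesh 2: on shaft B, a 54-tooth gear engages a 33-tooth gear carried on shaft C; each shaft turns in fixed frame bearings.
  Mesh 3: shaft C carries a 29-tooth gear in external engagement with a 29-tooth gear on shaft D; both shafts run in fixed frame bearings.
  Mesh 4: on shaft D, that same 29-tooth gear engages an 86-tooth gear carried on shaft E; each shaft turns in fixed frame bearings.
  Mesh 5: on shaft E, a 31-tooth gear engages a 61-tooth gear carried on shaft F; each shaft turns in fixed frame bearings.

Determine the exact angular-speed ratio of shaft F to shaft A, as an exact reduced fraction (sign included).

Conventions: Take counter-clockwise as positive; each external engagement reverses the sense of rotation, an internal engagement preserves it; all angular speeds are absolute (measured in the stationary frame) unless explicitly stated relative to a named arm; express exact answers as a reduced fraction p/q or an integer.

class = fixed-axis compound train [5 meshes; 5 ratios multiply, 5 sense flips]
mesh 1 [53T→93T]: running ratio 53/93, sense −
mesh 2 [54T→33T]: running ratio 318/341, sense +
mesh 3 [29T→29T]: running ratio 318/341, sense −
mesh 4 [29T→86T]: running ratio 4611/14663, sense +
mesh 5 [31T→61T]: running ratio 4611/28853, sense −
ω_out/ω_in = -4611/28853

-4611/28853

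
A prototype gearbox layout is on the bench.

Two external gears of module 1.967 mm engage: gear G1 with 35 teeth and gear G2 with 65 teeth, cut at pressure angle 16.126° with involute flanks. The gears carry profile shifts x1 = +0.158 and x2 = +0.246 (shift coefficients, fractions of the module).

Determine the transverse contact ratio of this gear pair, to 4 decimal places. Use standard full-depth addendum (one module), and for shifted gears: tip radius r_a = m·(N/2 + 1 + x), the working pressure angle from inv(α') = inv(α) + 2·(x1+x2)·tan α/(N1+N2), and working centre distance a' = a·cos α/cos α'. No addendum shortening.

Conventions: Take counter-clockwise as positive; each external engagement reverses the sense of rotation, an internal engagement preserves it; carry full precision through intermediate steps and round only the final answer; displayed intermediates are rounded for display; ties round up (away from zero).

1.8817

topology: single-mesh involute geometry — m = 1.967, 35T/65T pair
base radii: r_b1 = 33.068085, r_b2 = 61.412158
tip radii: r_a1 = 36.700286, r_a2 = 66.378382
inv(α') = inv(16.126°) + 2·(+0.158+0.246)·tan α/(35+65) = 0.01001117  ⇒  α' = 17.58315°
a' = a·cos α / cos α' = 98.3500·cos 16.126°/cos 17.58315° = 99.110742
action lengths: √(r_a1²−r_b1²) = 15.918942, √(r_a2²−r_b2²) = 25.191991
base pitch p_b = π·m·cos α = 5.936369
CR = (15.918942 + 25.191991 − 99.110742·sin 17.58315°)/5.936369 = 1.881725
contact ratio ≈ 1.8817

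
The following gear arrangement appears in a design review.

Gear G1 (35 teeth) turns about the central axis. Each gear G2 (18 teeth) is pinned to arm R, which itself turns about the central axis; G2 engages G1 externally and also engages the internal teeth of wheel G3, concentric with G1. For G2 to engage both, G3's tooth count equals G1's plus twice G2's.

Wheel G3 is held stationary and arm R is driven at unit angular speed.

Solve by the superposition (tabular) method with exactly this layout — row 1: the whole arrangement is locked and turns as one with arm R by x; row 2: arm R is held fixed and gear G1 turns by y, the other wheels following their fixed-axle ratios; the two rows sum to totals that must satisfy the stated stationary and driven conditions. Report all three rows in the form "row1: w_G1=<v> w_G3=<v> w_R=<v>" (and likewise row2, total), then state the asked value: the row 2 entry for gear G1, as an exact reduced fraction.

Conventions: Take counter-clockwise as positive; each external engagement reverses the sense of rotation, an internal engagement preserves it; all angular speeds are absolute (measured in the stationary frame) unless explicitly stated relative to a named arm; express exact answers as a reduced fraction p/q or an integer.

class = planetary set [G3 = 35+2·18 = 71; Willis about the carrier]
row 1: whole set turns with the arm by x
row 2 — arm fixed, fixed-axis ratios: sun y, ring −(35/71)·y, arm 0
boundary: total ω_ring = x − (35/71)·y = 0 and total ω_arm = x = 1  ⇒  y = 71/35, x = 1
row 2 ring = −(35/71)·71/35 = -1
totals (row 1 + row 2): sun 1 + 71/35 = 106/35, ring 1 + (-1) = 0, arm 1 + 0 = 1
asked cell (row2, sun) = 71/35

row1: w_G1=1 w_G3=1 w_R=1
row2: w_G1=71/35 w_G3=-1 w_R=0
total: w_G1=106/35 w_G3=0 w_R=1
asked value: 71/35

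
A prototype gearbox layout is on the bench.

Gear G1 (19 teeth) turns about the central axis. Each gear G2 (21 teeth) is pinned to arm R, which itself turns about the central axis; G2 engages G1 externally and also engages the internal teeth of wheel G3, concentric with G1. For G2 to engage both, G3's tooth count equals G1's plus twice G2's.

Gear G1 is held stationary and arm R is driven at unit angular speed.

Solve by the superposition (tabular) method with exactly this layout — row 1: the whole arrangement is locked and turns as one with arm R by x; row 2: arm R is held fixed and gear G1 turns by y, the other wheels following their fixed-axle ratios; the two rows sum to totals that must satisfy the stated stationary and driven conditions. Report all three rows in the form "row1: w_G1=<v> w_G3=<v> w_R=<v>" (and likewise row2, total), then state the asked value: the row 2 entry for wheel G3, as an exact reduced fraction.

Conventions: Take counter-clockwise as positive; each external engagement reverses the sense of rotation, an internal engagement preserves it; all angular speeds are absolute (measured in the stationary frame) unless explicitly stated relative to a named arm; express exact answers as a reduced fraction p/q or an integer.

class = planetary set [G3 = 19+2·21 = 61; Willis about the carrier]
superposition row 1 [locked train]: every member turns x
superposition row 2 [arm held]: sun y, ring −(19/61)·y, arm 0
boundary: total ω_sun = x + y = 0 and total ω_arm = x = 1  ⇒  y = -1, x = 1
row 2 ring = −(19/61)·(-1) = 19/61
totals (row 1 + row 2): sun 1 + (-1) = 0, ring 1 + 19/61 = 80/61, arm 1 + 0 = 1
asked cell (row2, ring) = 19/61

row1: w_G1=1 w_G3=1 w_R=1
row2: w_G1=-1 w_G3=19/61 w_R=0
total: w_G1=0 w_G3=80/61 w_R=1
asked value: 19/61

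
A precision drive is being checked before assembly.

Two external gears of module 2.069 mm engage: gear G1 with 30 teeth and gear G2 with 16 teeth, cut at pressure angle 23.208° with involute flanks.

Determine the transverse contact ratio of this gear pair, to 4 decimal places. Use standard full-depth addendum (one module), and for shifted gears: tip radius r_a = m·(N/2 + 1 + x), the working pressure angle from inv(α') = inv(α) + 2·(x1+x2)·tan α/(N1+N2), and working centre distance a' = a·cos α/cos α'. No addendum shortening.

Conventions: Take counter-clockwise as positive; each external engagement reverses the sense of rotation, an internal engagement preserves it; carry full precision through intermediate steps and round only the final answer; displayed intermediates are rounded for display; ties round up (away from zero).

recognized (one external pair, fixed centres): single-mesh tooth geometry, m = 2.069, N1 = 30, N2 = 16
base radii: r_b1 = 28.523658, r_b2 = 15.212618
tip radii: r_a1 = 33.104000, r_a2 = 18.621000
no profile shift: α' = α, a' = a
action lengths: √(r_a1²−r_b1²) = 16.801064, √(r_a2²−r_b2²) = 10.738618
base pitch p_b = π·m·cos α = 5.973981
CR = (16.801064 + 10.738618 − 47.587000·sin 23.20800°)/5.973981 = 1.470889
contact ratio ≈ 1.4709

1.4709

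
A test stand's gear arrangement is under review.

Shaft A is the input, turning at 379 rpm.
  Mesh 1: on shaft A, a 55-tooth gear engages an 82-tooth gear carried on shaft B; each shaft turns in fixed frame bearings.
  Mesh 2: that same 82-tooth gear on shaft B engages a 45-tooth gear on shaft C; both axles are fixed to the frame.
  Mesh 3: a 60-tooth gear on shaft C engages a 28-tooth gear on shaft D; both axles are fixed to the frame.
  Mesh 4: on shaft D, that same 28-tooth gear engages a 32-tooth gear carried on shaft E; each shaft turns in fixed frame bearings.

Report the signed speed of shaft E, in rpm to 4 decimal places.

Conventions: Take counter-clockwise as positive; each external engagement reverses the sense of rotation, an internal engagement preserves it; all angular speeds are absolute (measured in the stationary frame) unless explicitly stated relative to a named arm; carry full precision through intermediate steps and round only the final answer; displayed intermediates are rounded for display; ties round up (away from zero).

+868.5417 rpm

topology: fixed-axis compound train — 4 meshes, A→E
mesh 1 [55T→82T]: ω = 379.0000×55/82 = 254.2073 rpm, sense flips to −
mesh 2 [82T→45T]: ω = 254.2073×82/45 = 463.2222 rpm, sense flips to +
mesh 3 [60T→28T]: ω = 463.2222×60/28 = 992.6190 rpm, sense flips to −
mesh 4 [28T→32T]: ω = 992.6190×28/32 = 868.5417 rpm, sense flips to +
signed output speed = +868.5417 rpm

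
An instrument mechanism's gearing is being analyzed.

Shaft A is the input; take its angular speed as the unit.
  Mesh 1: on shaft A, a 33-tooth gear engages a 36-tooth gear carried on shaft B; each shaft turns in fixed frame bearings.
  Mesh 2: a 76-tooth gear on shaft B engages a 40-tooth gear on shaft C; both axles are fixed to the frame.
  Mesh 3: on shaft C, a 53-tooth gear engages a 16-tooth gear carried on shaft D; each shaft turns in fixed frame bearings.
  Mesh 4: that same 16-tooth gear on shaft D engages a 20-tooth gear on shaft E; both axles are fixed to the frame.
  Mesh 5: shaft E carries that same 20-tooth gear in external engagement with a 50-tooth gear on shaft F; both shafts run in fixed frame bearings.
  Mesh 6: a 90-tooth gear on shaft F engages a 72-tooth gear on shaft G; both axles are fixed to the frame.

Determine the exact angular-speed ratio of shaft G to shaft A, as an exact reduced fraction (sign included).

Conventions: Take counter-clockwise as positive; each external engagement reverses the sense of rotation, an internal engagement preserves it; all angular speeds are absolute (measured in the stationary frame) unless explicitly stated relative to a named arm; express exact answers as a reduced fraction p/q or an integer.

class = fixed-axis compound train [6 meshes; 6 ratios multiply, 6 sense flips]
mesh 1 [33T→36T]: running ratio 11/12, sense −
mesh 2 [76T→40T]: running ratio 209/120, sense +
mesh 3 [53T→16T]: running ratio 11077/1920, sense −
mesh 4 [16T→20T]: running ratio 11077/2400, sense +
mesh 5 [20T→50T]: running ratio 11077/6000, sense −
mesh 6 [90T→72T]: running ratio 11077/4800, sense +
ω_out/ω_in = 11077/4800

11077/4800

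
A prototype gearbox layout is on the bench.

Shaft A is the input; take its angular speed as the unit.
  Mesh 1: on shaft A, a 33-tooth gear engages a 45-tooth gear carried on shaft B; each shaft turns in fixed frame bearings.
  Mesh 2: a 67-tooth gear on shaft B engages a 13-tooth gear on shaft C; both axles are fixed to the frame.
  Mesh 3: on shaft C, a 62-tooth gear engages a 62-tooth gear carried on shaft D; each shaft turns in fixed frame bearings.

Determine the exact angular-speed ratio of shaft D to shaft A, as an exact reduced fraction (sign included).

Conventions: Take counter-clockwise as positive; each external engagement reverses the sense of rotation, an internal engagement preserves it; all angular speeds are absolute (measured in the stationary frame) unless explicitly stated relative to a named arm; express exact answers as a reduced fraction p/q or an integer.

-737/195

class = fixed-axis compound train [3 meshes; 3 ratios multiply, 3 sense flips]
mesh 1 [33T→45T]: running ratio 11/15, sense −
mesh 2 [67T→13T]: running ratio 737/195, sense +
mesh 3 [62T→62T]: running ratio 737/195, sense −
ω_out/ω_in = -737/195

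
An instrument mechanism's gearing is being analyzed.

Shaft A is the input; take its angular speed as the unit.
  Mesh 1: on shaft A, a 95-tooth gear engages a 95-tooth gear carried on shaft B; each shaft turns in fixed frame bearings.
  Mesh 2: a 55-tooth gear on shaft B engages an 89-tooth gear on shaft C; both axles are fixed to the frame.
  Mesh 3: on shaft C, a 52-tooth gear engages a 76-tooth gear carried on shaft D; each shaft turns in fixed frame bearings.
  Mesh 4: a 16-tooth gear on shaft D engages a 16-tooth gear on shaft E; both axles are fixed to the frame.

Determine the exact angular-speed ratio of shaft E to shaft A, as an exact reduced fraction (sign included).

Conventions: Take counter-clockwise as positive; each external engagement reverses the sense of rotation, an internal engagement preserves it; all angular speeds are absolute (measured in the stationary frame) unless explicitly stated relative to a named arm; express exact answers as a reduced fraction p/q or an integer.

class = fixed-axis compound train [4 meshes; 4 ratios multiply, 4 sense flips]
mesh 1 [95T→95T]: running ratio 1, sense −
mesh 2 [55T→89T]: running ratio 55/89, sense +
mesh 3 [52T→76T]: running ratio 715/1691, sense −
mesh 4 [16T→16T]: running ratio 715/1691, sense +
ω_out/ω_in = 715/1691

715/1691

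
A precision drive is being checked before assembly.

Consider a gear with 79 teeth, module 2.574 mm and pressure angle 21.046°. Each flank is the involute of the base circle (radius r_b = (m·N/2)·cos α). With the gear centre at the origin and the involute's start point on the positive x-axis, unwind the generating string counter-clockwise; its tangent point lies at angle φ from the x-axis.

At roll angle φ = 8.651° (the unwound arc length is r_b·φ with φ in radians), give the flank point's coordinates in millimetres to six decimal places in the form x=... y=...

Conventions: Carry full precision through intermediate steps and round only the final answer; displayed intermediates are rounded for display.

class = single-mesh tooth geometry [base-circle involute, m = 2.574, 79T]
pitch radius r_p = m·N/2 = 2.574·79/2 = 101.673000
base radius r_b = r_p·cos α = 101.673000·cos 21.046° = 94.890639
roll angle φ = 8.651° = 0.15098843 rad
x = r_b·(cos φ + φ·sin φ) = 95.966117
y = r_b·(sin φ − φ·cos φ) = 0.108628

x=95.966117 y=0.108628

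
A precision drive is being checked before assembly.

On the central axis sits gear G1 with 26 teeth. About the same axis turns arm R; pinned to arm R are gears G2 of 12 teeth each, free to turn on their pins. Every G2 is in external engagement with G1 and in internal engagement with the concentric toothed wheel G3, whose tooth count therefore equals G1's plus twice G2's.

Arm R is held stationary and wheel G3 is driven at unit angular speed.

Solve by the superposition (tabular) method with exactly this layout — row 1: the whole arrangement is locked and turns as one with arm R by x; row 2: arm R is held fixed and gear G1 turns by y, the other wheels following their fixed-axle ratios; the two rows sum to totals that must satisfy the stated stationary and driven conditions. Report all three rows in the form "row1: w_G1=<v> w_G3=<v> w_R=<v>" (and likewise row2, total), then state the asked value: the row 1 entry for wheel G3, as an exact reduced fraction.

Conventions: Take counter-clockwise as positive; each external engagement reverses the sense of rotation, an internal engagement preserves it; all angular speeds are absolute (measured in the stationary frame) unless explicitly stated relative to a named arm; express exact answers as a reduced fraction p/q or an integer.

row1: w_G1=0 w_G3=0 w_R=0
row2: w_G1=-25/13 w_G3=1 w_R=0
total: w_G1=-25/13 w_G3=1 w_R=0
asked value: 0

class = planetary set [G3 = 26+2·12 = 50; Willis about the carrier]
row 1: whole set turns with the arm by x
row 2: sun turns y, ring = −(26/50)·y, arm 0
boundary: total ω_arm = x = 0 and total ω_ring = x − (26/50)·y = 1  ⇒  y = -25/13, x = 0
row 2 ring = −(26/50)·(-25/13) = 1
totals (row 1 + row 2): sun 0 + (-25/13) = -25/13, ring 0 + 1 = 1, arm 0 + 0 = 0
asked cell (row1, ring) = 0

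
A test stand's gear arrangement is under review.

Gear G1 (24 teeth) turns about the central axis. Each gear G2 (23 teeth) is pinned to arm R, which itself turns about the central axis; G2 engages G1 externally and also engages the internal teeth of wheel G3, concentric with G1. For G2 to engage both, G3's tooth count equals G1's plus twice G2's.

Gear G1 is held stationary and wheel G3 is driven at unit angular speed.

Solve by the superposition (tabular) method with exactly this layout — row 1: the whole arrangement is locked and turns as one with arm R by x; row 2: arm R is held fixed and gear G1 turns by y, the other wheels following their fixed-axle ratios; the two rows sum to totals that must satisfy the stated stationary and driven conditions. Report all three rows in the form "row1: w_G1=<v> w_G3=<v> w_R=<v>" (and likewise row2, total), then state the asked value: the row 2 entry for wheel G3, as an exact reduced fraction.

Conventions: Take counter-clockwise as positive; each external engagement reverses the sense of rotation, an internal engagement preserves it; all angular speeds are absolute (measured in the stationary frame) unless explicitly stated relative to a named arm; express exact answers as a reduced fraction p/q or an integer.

class = planetary set [G3 = 24+2·23 = 70; Willis about the carrier]
superposition row 1 [locked train]: every member turns x
row 2: sun turns y, ring = −(24/70)·y, arm 0
boundary: total ω_sun = x + y = 0 and total ω_ring = x − (24/70)·y = 1  ⇒  y = -35/47, x = 35/47
row 2 ring = −(24/70)·(-35/47) = 12/47
totals (row 1 + row 2): sun 35/47 + (-35/47) = 0, ring 35/47 + 12/47 = 1, arm 35/47 + 0 = 35/47
asked cell (row2, ring) = 12/47

row1: w_G1=35/47 w_G3=35/47 w_R=35/47
row2: w_G1=-35/47 w_G3=12/47 w_R=0
total: w_G1=0 w_G3=1 w_R=35/47
asked value: 12/47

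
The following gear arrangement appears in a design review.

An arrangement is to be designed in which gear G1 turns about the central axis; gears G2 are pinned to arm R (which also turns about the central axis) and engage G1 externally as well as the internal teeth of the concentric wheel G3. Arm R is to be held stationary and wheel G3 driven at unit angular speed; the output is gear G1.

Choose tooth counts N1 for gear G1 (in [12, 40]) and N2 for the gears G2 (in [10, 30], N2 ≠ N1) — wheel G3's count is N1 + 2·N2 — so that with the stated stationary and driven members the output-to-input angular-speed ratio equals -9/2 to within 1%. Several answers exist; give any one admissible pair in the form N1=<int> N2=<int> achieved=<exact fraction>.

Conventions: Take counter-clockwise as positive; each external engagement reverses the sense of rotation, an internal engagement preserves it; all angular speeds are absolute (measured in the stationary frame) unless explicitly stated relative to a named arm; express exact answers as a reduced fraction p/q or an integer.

N1=12 N2=21 achieved=-9/2

topology: planetary set — design target -9/2, arm = carrier (Willis)
Willis with ω_arm = 0: ω_sun/ω_ring = −N3/N1; set equal to -9/2  ⇒  N3/N1 = −(-9/2) = 9/2
N3 = N1 + 2·N2  ⇒  N2/N1 = (N3/N1 − 1)/2 = (9/2 − 1)/2 = 7/4
smallest multiple with N1 ≥ 12 and N2 ≥ 10: k = 3  ⇒  N1 = 3·4 = 12, N2 = 3·7 = 21 (N1 ≤ 40, N2 ≤ 30, N2 ≠ N1 ✓), N3 = 12 + 2·21 = 54
check: −N3/N1 with N1 = 12, N3 = 54 gives -9/2; |achieved − target| = 0 ≤ 9/200 ✓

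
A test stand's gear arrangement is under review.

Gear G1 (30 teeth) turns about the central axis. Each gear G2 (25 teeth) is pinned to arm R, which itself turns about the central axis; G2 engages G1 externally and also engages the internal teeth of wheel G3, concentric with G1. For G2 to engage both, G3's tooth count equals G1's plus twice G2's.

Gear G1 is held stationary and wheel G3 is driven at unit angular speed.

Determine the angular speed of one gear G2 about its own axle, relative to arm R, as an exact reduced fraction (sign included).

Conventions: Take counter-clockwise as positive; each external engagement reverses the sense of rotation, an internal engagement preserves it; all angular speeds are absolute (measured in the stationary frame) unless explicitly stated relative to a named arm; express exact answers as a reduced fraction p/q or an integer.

48/55

topology: planetary set — G1 30T / G2 25T / G3 80T, arm = carrier (Willis)
ring teeth: 30 + 2·25 = 80
30(ω_sun−ω_arm) = −80(ω_ring−ω_arm),  ω_sun = 0, ω_ring = 1
30(0−ω_arm) = −80(1−ω_arm)  ⇒  110·ω_arm = 80  ⇒  ω_arm = 8/11
sun–planet mesh: 30·(0−8/11) = −25·(ω_p−ω_arm)  ⇒  ω_p−ω_arm = 48/55
exact speed ratio = 48/55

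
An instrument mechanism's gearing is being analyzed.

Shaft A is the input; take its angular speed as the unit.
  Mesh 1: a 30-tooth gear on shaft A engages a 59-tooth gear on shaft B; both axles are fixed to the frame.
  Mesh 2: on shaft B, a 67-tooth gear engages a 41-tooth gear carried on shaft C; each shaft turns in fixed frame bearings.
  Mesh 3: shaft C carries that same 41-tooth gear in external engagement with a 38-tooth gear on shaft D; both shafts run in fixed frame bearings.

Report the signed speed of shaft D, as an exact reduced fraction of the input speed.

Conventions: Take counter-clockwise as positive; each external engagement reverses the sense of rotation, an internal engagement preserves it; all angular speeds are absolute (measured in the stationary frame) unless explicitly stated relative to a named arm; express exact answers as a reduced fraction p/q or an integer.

-1005/1121

3-mesh fixed-axis compound train (all bearings frame-fixed)
mesh 1 [30T→59T]: |ω|/ω_in = 1×30/59 = 30/59, sense flips to −
mesh 2 [67T→41T]: |ω|/ω_in = (30/59)×67/41 = 2010/2419, sense flips to +
mesh 3 [41T→38T]: |ω|/ω_in = (2010/2419)×41/38 = 1005/1121, sense flips to −
signed output speed (× input speed) = -1005/1121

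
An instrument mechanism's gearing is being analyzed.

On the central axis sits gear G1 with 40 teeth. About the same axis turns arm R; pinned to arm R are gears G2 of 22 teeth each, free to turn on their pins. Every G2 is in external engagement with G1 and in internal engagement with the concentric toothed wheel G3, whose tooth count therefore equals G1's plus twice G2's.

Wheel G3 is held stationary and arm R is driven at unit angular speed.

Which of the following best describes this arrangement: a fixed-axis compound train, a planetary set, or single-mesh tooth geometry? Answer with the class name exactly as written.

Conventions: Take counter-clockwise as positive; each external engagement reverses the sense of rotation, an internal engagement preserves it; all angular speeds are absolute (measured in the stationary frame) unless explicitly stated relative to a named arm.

planetary set (40T centre, 22T on arm, 84T internal) — Willis relation
classification: planetary set

planetary set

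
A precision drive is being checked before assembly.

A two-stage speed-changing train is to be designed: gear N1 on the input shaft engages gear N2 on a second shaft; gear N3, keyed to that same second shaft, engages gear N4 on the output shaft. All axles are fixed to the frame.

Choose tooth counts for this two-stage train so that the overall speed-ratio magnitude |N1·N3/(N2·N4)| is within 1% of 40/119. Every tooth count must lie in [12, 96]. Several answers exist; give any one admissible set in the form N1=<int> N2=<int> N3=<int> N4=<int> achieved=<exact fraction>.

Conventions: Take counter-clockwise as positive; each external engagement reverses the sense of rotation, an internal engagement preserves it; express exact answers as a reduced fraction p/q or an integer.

N1=12 N2=14 N3=20 N4=51 achieved=40/119

design class (target 40/119): fixed-axis compound train
target = 40/119 in lowest terms: an exact hit needs N1·N3 = k·40 and N2·N4 = k·119 for one integer k, every count in [12, 96]; additionally prefer no 1:1 stage (N1 ≠ N2, N3 ≠ N4)
k = 1…5: no 1:1-free in-range split of k·40 and k·119 into factor pairs; take k = 6
k = 6: N1·N3 = 240 = 12·20, N2·N4 = 714 = 14·51
achieved = 12·20/(14·51) = 40/119; |achieved − target| = 0 ≤ 2/595 ✓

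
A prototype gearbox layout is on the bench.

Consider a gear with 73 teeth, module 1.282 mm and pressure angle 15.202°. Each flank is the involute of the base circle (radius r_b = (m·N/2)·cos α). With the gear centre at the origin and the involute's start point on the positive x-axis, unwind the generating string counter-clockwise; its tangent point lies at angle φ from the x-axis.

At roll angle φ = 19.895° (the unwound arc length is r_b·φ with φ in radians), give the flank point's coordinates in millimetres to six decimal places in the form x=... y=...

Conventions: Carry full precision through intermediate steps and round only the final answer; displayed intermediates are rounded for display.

recognized (one wheel, involute flank): single-mesh tooth geometry, m = 1.282, N = 73
pitch radius r_p = m·N/2 = 1.282·73/2 = 46.793000
base radius r_b = r_p·cos α = 46.793000·cos 15.202° = 45.155589
roll angle φ = 19.895° = 0.34723325 rad
x = r_b·(cos φ + φ·sin φ) = 47.796307
y = r_b·(sin φ − φ·cos φ) = 0.622600

x=47.796307 y=0.622600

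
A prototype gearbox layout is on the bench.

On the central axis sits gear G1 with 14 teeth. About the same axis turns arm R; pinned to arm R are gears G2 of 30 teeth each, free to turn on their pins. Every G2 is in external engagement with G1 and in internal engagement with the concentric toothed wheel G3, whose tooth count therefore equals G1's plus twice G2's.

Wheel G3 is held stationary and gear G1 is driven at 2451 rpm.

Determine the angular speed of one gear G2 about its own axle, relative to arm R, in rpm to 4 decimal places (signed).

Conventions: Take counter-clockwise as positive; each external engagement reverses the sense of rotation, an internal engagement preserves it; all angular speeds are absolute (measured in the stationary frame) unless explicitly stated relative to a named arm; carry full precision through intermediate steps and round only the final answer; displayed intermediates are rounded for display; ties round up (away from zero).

recognized (axles ride arm R): planetary set, 14/30/74 teeth
normalise by the input: solve with ω_sun = 1, then scale by 2451 rpm
ring teeth: 14 + 2·30 = 74
14(ω_sun−ω_arm) = −74(ω_ring−ω_arm),  ω_ring = 0, ω_sun = 1
14(1−ω_arm) = −74(0−ω_arm)  ⇒  88·ω_arm = 14  ⇒  ω_arm = 7/44
sun–planet mesh: 14·(1−7/44) = −30·(ω_p−ω_arm)  ⇒  ω_p−ω_arm = -259/660
scale: ω_p−ω_arm = -259/660 × 2451 rpm = -961.8318 rpm

-961.8318 rpm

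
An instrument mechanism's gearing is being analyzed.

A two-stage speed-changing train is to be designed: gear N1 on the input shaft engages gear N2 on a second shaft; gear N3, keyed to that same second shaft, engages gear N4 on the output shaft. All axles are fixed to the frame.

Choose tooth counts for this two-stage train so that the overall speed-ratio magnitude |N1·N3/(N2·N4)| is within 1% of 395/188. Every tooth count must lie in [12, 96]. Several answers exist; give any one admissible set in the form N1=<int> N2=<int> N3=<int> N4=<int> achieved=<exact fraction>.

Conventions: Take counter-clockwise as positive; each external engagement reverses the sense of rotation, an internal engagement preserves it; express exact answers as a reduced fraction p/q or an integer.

N1=15 N2=12 N3=79 N4=47 achieved=395/188

design class (target 395/188): fixed-axis compound train
target = 395/188 in lowest terms: an exact hit needs N1·N3 = k·395 and N2·N4 = k·188 for one integer k, every count in [12, 96]; additionally prefer no 1:1 stage (N1 ≠ N2, N3 ≠ N4)
k = 1…2: no 1:1-free in-range split of k·395 and k·188 into factor pairs; take k = 3
k = 3: N1·N3 = 1185 = 15·79, N2·N4 = 564 = 12·47
achieved = 15·79/(12·47) = 395/188; |achieved − target| = 0 ≤ 79/3760 ✓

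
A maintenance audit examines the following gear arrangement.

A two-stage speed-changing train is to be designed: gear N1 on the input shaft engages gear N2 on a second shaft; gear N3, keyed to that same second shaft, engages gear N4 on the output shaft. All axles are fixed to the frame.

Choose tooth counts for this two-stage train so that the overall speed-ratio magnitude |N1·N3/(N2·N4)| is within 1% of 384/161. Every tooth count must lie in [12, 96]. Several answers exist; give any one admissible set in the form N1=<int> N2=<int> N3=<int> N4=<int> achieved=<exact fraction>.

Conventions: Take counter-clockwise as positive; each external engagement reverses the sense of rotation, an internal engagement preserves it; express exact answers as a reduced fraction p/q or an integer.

N1=12 N2=14 N3=64 N4=23 achieved=384/161

2-stage fixed-axis compound train for ratio 384/161
target = 384/161 in lowest terms: an exact hit needs N1·N3 = k·384 and N2·N4 = k·161 for one integer k, every count in [12, 96]; additionally prefer no 1:1 stage (N1 ≠ N2, N3 ≠ N4)
k = 1: no 1:1-free in-range split of k·384 and k·161 into factor pairs; take k = 2
k = 2: N1·N3 = 768 = 12·64, N2·N4 = 322 = 14·23
achieved = 12·64/(14·23) = 384/161; |achieved − target| = 0 ≤ 96/4025 ✓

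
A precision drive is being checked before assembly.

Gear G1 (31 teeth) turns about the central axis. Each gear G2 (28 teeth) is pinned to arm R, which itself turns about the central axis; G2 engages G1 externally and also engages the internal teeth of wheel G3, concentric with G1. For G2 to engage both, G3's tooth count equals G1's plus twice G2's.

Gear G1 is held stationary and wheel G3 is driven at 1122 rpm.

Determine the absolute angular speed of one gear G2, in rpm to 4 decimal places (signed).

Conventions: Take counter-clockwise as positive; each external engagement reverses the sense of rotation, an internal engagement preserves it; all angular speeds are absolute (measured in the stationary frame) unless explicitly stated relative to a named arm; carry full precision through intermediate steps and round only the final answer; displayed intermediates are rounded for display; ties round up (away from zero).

planetary set (31T centre, 28T on arm, 87T internal) — Willis relation
normalise by the input: solve with ω_ring = 1, then scale by 1122 rpm
ring teeth: 31 + 2·28 = 87
31(ω_sun−ω_arm) = −87(ω_ring−ω_arm),  ω_sun = 0, ω_ring = 1
31(0−ω_arm) = −87(1−ω_arm)  ⇒  118·ω_arm = 87  ⇒  ω_arm = 87/118
sun–planet mesh: 31·(0−87/118) = −28·(ω_p−ω_arm)  ⇒  ω_p−ω_arm = 2697/3304
ω_p = 87/118 + 2697/3304 = 87/56
scale: ω_p = 87/56 × 1122 rpm = +1743.1071 rpm

+1743.1071 rpm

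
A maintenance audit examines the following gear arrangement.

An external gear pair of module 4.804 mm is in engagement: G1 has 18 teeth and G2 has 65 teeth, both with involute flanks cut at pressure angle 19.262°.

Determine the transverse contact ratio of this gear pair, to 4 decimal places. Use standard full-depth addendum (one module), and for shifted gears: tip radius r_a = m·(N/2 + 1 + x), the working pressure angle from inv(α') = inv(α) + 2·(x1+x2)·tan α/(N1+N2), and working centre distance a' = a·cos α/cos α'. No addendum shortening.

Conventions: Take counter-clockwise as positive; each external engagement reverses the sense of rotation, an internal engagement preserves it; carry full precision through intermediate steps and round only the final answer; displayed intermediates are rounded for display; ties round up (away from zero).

1.6978

single-mesh involute tooth geometry (18T engaging 65T at module 4.804)
base radii: r_b1 = 40.815647, r_b2 = 147.389835
tip radii: r_a1 = 48.040000, r_a2 = 160.934000
no profile shift: α' = α, a' = a
action lengths: √(r_a1²−r_b1²) = 25.336231, √(r_a2²−r_b2²) = 64.621892
base pitch p_b = π·m·cos α = 14.247348
CR = (25.336231 + 64.621892 − 199.366000·sin 19.26200°)/14.247348 = 1.697832
contact ratio ≈ 1.6978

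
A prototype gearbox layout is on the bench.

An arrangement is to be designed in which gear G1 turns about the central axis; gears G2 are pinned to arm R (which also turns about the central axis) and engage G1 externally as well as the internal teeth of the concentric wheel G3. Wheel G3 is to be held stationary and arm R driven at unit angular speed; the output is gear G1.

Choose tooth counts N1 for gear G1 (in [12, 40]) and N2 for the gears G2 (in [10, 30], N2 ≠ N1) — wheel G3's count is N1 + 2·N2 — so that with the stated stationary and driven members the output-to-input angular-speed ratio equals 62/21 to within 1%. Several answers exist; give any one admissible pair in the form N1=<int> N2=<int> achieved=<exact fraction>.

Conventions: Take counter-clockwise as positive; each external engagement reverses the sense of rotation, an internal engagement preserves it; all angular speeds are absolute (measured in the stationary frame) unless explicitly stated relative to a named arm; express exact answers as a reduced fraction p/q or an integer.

design class (target 62/21): planetary set
Willis with ω_ring = 0: ω_sun/ω_arm = (N1+N3)/N1; set equal to 62/21  ⇒  N3/N1 = 62/21 − 1 = 41/21
N3 = N1 + 2·N2  ⇒  N2/N1 = (N3/N1 − 1)/2 = (41/21 − 1)/2 = 10/21
smallest multiple with N1 ≥ 12 and N2 ≥ 10: k = 1  ⇒  N1 = 1·21 = 21, N2 = 1·10 = 10 (N1 ≤ 40, N2 ≤ 30, N2 ≠ N1 ✓), N3 = 21 + 2·10 = 41
check: (N1+N3)/N1 with N1 = 21, N3 = 41 gives 62/21; |achieved − target| = 0 ≤ 31/1050 ✓

N1=21 N2=10 achieved=62/21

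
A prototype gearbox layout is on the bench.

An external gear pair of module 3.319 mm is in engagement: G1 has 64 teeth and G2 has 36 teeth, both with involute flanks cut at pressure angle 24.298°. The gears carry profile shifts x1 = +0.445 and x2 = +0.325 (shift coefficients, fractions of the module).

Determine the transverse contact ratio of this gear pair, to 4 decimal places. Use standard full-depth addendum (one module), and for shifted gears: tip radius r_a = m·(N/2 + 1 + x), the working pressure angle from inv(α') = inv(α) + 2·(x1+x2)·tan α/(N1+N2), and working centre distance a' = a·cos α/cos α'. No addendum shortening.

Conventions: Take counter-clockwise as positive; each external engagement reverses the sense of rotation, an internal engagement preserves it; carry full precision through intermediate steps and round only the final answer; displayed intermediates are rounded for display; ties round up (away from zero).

1.4883

recognized (one external pair, fixed centres): single-mesh tooth geometry, m = 3.319, N1 = 64, N2 = 36
base radii: r_b1 = 96.799845, r_b2 = 54.449913
tip radii: r_a1 = 111.003955, r_a2 = 64.139675
inv(α') = inv(24.298°) + 2·(+0.445+0.325)·tan α/(64+36) = 0.03434791  ⇒  α' = 26.09616°
a' = a·cos α / cos α' = 165.9500·cos 24.298°/cos 26.09616° = 168.418866
action lengths: √(r_a1²−r_b1²) = 54.329256, √(r_a2²−r_b2²) = 33.898450
base pitch p_b = π·m·cos α = 9.503303
CR = (54.329256 + 33.898450 − 168.418866·sin 26.09616°)/9.503303 = 1.488304
contact ratio ≈ 1.4883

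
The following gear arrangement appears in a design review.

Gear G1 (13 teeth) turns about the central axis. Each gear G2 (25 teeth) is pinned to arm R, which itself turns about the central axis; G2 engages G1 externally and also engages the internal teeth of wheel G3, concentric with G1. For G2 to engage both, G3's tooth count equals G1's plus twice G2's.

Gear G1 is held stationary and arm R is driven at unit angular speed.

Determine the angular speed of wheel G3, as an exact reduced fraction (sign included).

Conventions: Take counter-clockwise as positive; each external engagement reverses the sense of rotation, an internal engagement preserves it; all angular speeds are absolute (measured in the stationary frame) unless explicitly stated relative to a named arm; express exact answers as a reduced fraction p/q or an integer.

76/63

class = planetary set [G3 = 13+2·25 = 63; Willis about the carrier]
ring teeth: 13 + 2·25 = 63
13(ω_sun−ω_arm) = −63(ω_ring−ω_arm),  ω_sun = 0, ω_arm = 1
ω_ring = 1 − (13/63)(0−1) = 76/63
exact speed ratio = 76/63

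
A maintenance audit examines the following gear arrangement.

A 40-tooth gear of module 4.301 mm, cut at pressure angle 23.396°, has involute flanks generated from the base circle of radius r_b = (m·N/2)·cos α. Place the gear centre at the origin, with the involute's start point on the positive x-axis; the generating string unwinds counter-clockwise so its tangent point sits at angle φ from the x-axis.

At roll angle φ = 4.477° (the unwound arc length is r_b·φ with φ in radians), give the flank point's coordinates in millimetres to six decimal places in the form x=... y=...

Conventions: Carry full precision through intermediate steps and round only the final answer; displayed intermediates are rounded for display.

x=79.188282 y=0.012547

class = single-mesh tooth geometry [base-circle involute, m = 4.301, 40T]
pitch radius r_p = m·N/2 = 4.301·40/2 = 86.020000
base radius r_b = r_p·cos α = 86.020000·cos 23.396° = 78.947638
roll angle φ = 4.477° = 0.07813839 rad
x = r_b·(cos φ + φ·sin φ) = 79.188282
y = r_b·(sin φ − φ·cos φ) = 0.012547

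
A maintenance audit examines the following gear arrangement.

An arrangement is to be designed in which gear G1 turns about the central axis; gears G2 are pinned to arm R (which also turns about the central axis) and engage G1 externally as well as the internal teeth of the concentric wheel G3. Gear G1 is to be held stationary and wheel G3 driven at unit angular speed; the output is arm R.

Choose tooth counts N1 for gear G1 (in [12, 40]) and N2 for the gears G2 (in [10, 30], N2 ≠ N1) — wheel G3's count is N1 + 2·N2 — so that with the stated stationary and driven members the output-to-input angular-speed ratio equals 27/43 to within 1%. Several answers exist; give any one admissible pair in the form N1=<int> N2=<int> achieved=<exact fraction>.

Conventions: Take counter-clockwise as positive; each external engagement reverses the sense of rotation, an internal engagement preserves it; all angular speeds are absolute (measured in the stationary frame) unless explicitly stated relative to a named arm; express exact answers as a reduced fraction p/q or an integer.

N1=32 N2=11 achieved=27/43

class = planetary set [ratio 27/43 wanted; Willis about the carrier]
Willis with ω_sun = 0: ω_arm/ω_ring = N3/(N1+N3); set equal to 27/43  ⇒  N3/N1 = (27/43)/(1 − 27/43) = 27/16
N3 = N1 + 2·N2  ⇒  N2/N1 = (N3/N1 − 1)/2 = (27/16 − 1)/2 = 11/32
smallest multiple with N1 ≥ 12 and N2 ≥ 10: k = 1  ⇒  N1 = 1·32 = 32, N2 = 1·11 = 11 (N1 ≤ 40, N2 ≤ 30, N2 ≠ N1 ✓), N3 = 32 + 2·11 = 54
check: N3/(N1+N3) with N1 = 32, N3 = 54 gives 27/43; |achieved − target| = 0 ≤ 27/4300 ✓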